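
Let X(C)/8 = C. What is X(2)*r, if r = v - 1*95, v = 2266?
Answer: 34736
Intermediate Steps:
r = 2171 (r = 2266 - 1*95 = 2266 - 95 = 2171)
X(C) = 8*C
X(2)*r = (8*2)*2171 = 16*2171 = 34736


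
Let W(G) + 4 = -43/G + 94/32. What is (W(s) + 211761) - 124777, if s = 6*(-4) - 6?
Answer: 20876249/240 ≈ 86984.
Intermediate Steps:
s = -30 (s = -24 - 6 = -30)
W(G) = -17/16 - 43/G (W(G) = -4 + (-43/G + 94/32) = -4 + (-43/G + 94*(1/32)) = -4 + (-43/G + 47/16) = -4 + (47/16 - 43/G) = -17/16 - 43/G)
(W(s) + 211761) - 124777 = ((-17/16 - 43/(-30)) + 211761) - 124777 = ((-17/16 - 43*(-1/30)) + 211761) - 124777 = ((-17/16 + 43/30) + 211761) - 124777 = (89/240 + 211761) - 124777 = 50822729/240 - 124777 = 20876249/240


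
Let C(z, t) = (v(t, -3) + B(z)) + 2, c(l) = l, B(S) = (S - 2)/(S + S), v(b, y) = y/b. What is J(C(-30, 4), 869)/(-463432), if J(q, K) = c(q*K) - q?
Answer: -23219/6951480 ≈ -0.0033402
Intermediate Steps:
B(S) = (-2 + S)/(2*S) (B(S) = (-2 + S)/((2*S)) = (-2 + S)*(1/(2*S)) = (-2 + S)/(2*S))
C(z, t) = 2 - 3/t + (-2 + z)/(2*z) (C(z, t) = (-3/t + (-2 + z)/(2*z)) + 2 = 2 - 3/t + (-2 + z)/(2*z))
J(q, K) = -q + K*q (J(q, K) = q*K - q = K*q - q = -q + K*q)
J(C(-30, 4), 869)/(-463432) = ((5/2 - 1/(-30) - 3/4)*(-1 + 869))/(-463432) = ((5/2 - 1*(-1/30) - 3*¼)*868)*(-1/463432) = ((5/2 + 1/30 - ¾)*868)*(-1/463432) = ((107/60)*868)*(-1/463432) = (23219/15)*(-1/463432) = -23219/6951480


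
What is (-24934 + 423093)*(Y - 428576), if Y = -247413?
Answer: -269151104251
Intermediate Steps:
(-24934 + 423093)*(Y - 428576) = (-24934 + 423093)*(-247413 - 428576) = 398159*(-675989) = -269151104251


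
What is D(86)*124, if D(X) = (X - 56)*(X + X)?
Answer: 639840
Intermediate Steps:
D(X) = 2*X*(-56 + X) (D(X) = (-56 + X)*(2*X) = 2*X*(-56 + X))
D(86)*124 = (2*86*(-56 + 86))*124 = (2*86*30)*124 = 5160*124 = 639840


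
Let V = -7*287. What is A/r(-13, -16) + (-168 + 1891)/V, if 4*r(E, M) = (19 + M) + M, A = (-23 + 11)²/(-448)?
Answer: -19816/26117 ≈ -0.75874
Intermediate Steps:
V = -2009
A = -9/28 (A = (-12)²*(-1/448) = 144*(-1/448) = -9/28 ≈ -0.32143)
r(E, M) = 19/4 + M/2 (r(E, M) = ((19 + M) + M)/4 = (19 + 2*M)/4 = 19/4 + M/2)
A/r(-13, -16) + (-168 + 1891)/V = -9/(28*(19/4 + (½)*(-16))) + (-168 + 1891)/(-2009) = -9/(28*(19/4 - 8)) + 1723*(-1/2009) = -9/(28*(-13/4)) - 1723/2009 = -9/28*(-4/13) - 1723/2009 = 9/91 - 1723/2009 = -19816/26117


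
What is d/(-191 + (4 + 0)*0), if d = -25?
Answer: 25/191 ≈ 0.13089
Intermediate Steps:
d/(-191 + (4 + 0)*0) = -25/(-191 + (4 + 0)*0) = -25/(-191 + 4*0) = -25/(-191 + 0) = -25/(-191) = -1/191*(-25) = 25/191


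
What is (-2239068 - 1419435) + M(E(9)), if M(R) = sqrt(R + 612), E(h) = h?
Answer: -3658503 + 3*sqrt(69) ≈ -3.6585e+6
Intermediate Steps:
M(R) = sqrt(612 + R)
(-2239068 - 1419435) + M(E(9)) = (-2239068 - 1419435) + sqrt(612 + 9) = -3658503 + sqrt(621) = -3658503 + 3*sqrt(69)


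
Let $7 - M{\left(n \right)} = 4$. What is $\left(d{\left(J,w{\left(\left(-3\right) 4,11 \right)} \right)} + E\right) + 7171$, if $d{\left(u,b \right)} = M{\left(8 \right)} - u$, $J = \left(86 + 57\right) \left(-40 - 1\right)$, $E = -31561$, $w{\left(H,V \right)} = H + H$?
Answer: $-18524$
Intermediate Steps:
$M{\left(n \right)} = 3$ ($M{\left(n \right)} = 7 - 4 = 3$)
$w{\left(H,V \right)} = 2 H$
$J = -5863$ ($J = 143 \left(-41\right) = -5863$)
$d{\left(u,b \right)} = 3 - u$
$\left(d{\left(J,w{\left(\left(-3\right) 4,11 \right)} \right)} + E\right) + 7171 = \left(\left(3 - -5863\right) - 31561\right) + 7171 = \left(\left(3 + 5863\right) - 31561\right) + 7171 = \left(5866 - 31561\right) + 7171 = -25695 + 7171 = -18524$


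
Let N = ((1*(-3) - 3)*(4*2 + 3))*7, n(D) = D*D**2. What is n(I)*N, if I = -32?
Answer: 15138816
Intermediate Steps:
n(D) = D**3
N = -462 (N = ((-3 - 3)*(8 + 3))*7 = -6*11*7 = -66*7 = -462)
n(I)*N = (-32)**3*(-462) = -32768*(-462) = 15138816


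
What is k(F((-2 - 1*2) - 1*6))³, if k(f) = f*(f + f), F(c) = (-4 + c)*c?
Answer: 60236288000000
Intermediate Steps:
F(c) = c*(-4 + c)
k(f) = 2*f² (k(f) = f*(2*f) = 2*f²)
k(F((-2 - 1*2) - 1*6))³ = (2*(((-2 - 1*2) - 1*6)*(-4 + ((-2 - 1*2) - 1*6)))²)³ = (2*(((-2 - 2) - 6)*(-4 + ((-2 - 2) - 6)))²)³ = (2*((-4 - 6)*(-4 + (-4 - 6)))²)³ = (2*(-10*(-4 - 10))²)³ = (2*(-10*(-14))²)³ = (2*140²)³ = (2*19600)³ = 39200³ = 60236288000000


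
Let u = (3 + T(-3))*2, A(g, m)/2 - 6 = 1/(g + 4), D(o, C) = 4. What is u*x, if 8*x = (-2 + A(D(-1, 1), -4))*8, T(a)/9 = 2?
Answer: 861/2 ≈ 430.50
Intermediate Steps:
T(a) = 18 (T(a) = 9*2 = 18)
A(g, m) = 12 + 2/(4 + g) (A(g, m) = 12 + 2/(g + 4) = 12 + 2/(4 + g))
u = 42 (u = (3 + 18)*2 = 21*2 = 42)
x = 41/4 (x = ((-2 + 2*(25 + 6*4)/(4 + 4))*8)/8 = ((-2 + 2*(25 + 24)/8)*8)/8 = ((-2 + 2*(⅛)*49)*8)/8 = ((-2 + 49/4)*8)/8 = ((41/4)*8)/8 = (⅛)*82 = 41/4 ≈ 10.250)
u*x = 42*(41/4) = 861/2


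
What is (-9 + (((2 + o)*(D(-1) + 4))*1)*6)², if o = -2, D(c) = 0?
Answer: 81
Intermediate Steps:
(-9 + (((2 + o)*(D(-1) + 4))*1)*6)² = (-9 + (((2 - 2)*(0 + 4))*1)*6)² = (-9 + ((0*4)*1)*6)² = (-9 + (0*1)*6)² = (-9 + 0*6)² = (-9 + 0)² = (-9)² = 81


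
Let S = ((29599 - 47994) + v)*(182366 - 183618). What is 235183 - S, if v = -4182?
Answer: -28031221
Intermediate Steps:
S = 28266404 (S = ((29599 - 47994) - 4182)*(182366 - 183618) = (-18395 - 4182)*(-1252) = -22577*(-1252) = 28266404)
235183 - S = 235183 - 1*28266404 = 235183 - 28266404 = -28031221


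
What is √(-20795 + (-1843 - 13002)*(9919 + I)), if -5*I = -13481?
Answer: I*√187293439 ≈ 13686.0*I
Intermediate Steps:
I = 13481/5 (I = -⅕*(-13481) = 13481/5 ≈ 2696.2)
√(-20795 + (-1843 - 13002)*(9919 + I)) = √(-20795 + (-1843 - 13002)*(9919 + 13481/5)) = √(-20795 - 14845*63076/5) = √(-20795 - 187272644) = √(-187293439) = I*√187293439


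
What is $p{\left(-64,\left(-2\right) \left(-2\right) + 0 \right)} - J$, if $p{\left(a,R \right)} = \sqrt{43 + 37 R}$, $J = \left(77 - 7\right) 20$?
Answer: $-1400 + \sqrt{191} \approx -1386.2$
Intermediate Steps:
$J = 1400$ ($J = 70 \cdot 20 = 1400$)
$p{\left(-64,\left(-2\right) \left(-2\right) + 0 \right)} - J = \sqrt{43 + 37 \left(\left(-2\right) \left(-2\right) + 0\right)} - 1400 = \sqrt{43 + 37 \left(4 + 0\right)} - 1400 = \sqrt{43 + 37 \cdot 4} - 1400 = \sqrt{43 + 148} - 1400 = \sqrt{191} - 1400 = -1400 + \sqrt{191}$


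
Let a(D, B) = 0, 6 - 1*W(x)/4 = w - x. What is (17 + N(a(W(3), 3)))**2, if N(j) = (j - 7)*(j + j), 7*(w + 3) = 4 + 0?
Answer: 289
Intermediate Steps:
w = -17/7 (w = -3 + (4 + 0)/7 = -3 + (1/7)*4 = -3 + 4/7 = -17/7 ≈ -2.4286)
W(x) = 236/7 + 4*x (W(x) = 24 - 4*(-17/7 - x) = 24 + (68/7 + 4*x) = 236/7 + 4*x)
N(j) = 2*j*(-7 + j) (N(j) = (-7 + j)*(2*j) = 2*j*(-7 + j))
(17 + N(a(W(3), 3)))**2 = (17 + 2*0*(-7 + 0))**2 = (17 + 2*0*(-7))**2 = (17 + 0)**2 = 17**2 = 289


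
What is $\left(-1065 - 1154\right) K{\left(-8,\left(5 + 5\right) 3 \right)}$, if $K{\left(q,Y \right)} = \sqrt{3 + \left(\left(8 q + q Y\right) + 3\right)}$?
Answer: $- 2219 i \sqrt{298} \approx - 38306.0 i$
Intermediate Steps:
$K{\left(q,Y \right)} = \sqrt{6 + 8 q + Y q}$ ($K{\left(q,Y \right)} = \sqrt{3 + \left(\left(8 q + Y q\right) + 3\right)} = \sqrt{3 + \left(3 + 8 q + Y q\right)} = \sqrt{6 + 8 q + Y q}$)
$\left(-1065 - 1154\right) K{\left(-8,\left(5 + 5\right) 3 \right)} = \left(-1065 - 1154\right) \sqrt{6 + 8 \left(-8\right) + \left(5 + 5\right) 3 \left(-8\right)} = \left(-1065 - 1154\right) \sqrt{6 - 64 + 10 \cdot 3 \left(-8\right)} = - 2219 \sqrt{6 - 64 + 30 \left(-8\right)} = - 2219 \sqrt{6 - 64 - 240} = - 2219 \sqrt{-298} = - 2219 i \sqrt{298}$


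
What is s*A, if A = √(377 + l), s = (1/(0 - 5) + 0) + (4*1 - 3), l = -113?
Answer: 8*√66/5 ≈ 12.998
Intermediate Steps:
s = ⅘ (s = (1/(-5) + 0) + (4 - 3) = (-⅕ + 0) + 1 = -⅕ + 1 = ⅘ ≈ 0.80000)
A = 2*√66 (A = √(377 - 113) = √264 = 2*√66 ≈ 16.248)
s*A = 4*(2*√66)/5 = 8*√66/5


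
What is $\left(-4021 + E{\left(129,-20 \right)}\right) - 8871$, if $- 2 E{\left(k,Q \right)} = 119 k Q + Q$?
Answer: $140628$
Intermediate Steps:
$E{\left(k,Q \right)} = - \frac{Q}{2} - \frac{119 Q k}{2}$ ($E{\left(k,Q \right)} = - \frac{119 k Q + Q}{2} = - \frac{119 Q k + Q}{2} = - \frac{Q + 119 Q k}{2} = - \frac{Q}{2} - \frac{119 Q k}{2}$)
$\left(-4021 + E{\left(129,-20 \right)}\right) - 8871 = \left(-4021 - - 10 \left(1 + 119 \cdot 129\right)\right) - 8871 = \left(-4021 - - 10 \left(1 + 15351\right)\right) - 8871 = \left(-4021 - \left(-10\right) 15352\right) - 8871 = \left(-4021 + 153520\right) - 8871 = 149499 - 8871 = 140628$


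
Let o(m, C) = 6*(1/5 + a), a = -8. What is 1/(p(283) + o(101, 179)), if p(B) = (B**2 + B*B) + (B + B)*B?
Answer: 5/1601546 ≈ 3.1220e-6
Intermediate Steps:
o(m, C) = -234/5 (o(m, C) = 6*(1/5 - 8) = 6*(-39/5) = -234/5)
p(B) = 4*B**2 (p(B) = (B**2 + B**2) + (2*B)*B = 2*B**2 + 2*B**2 = 4*B**2)
1/(p(283) + o(101, 179)) = 1/(4*283**2 - 234/5) = 1/(4*80089 - 234/5) = 1/(320356 - 234/5) = 1/(1601546/5) = 5/1601546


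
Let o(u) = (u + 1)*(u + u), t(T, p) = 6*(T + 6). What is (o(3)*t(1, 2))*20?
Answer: 20160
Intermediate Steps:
t(T, p) = 36 + 6*T (t(T, p) = 6*(6 + T) = 36 + 6*T)
o(u) = 2*u*(1 + u) (o(u) = (1 + u)*(2*u) = 2*u*(1 + u))
(o(3)*t(1, 2))*20 = ((2*3*(1 + 3))*(36 + 6*1))*20 = ((2*3*4)*(36 + 6))*20 = (24*42)*20 = 1008*20 = 20160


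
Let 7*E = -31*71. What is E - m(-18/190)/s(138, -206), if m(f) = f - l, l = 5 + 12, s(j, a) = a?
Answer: -21542469/68495 ≈ -314.51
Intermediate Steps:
l = 17
E = -2201/7 (E = (-31*71)/7 = (⅐)*(-2201) = -2201/7 ≈ -314.43)
m(f) = -17 + f (m(f) = f - 1*17 = f - 17 = -17 + f)
E - m(-18/190)/s(138, -206) = -2201/7 - (-17 - 18/190)/(-206) = -2201/7 - (-17 - 18*1/190)*(-1)/206 = -2201/7 - (-17 - 9/95)*(-1)/206 = -2201/7 - (-1624)*(-1)/(95*206) = -2201/7 - 1*812/9785 = -2201/7 - 812/9785 = -21542469/68495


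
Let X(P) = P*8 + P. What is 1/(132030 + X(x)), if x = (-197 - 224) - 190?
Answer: 1/126531 ≈ 7.9032e-6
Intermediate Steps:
x = -611 (x = -421 - 190 = -611)
X(P) = 9*P (X(P) = 8*P + P = 9*P)
1/(132030 + X(x)) = 1/(132030 + 9*(-611)) = 1/(132030 - 5499) = 1/126531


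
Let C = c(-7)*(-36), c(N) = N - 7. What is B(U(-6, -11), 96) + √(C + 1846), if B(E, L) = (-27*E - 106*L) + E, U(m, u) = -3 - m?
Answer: -10254 + 5*√94 ≈ -10206.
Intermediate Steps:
c(N) = -7 + N
C = 504 (C = (-7 - 7)*(-36) = -14*(-36) = 504)
B(E, L) = -106*L - 26*E (B(E, L) = (-106*L - 27*E) + E = -106*L - 26*E)
B(U(-6, -11), 96) + √(C + 1846) = (-106*96 - 26*(-3 - 1*(-6))) + √(504 + 1846) = (-10176 - 26*(-3 + 6)) + √2350 = (-10176 - 26*3) + 5*√94 = (-10176 - 78) + 5*√94 = -10254 + 5*√94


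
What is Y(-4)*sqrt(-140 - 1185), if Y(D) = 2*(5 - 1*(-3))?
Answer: 80*I*sqrt(53) ≈ 582.41*I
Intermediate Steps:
Y(D) = 16 (Y(D) = 2*(5 + 3) = 2*8 = 16)
Y(-4)*sqrt(-140 - 1185) = 16*sqrt(-140 - 1185) = 16*sqrt(-1325) = 16*(5*I*sqrt(53)) = 80*I*sqrt(53)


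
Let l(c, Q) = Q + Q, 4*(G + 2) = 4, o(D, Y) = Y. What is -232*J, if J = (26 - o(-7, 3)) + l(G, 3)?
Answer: -6728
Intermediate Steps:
G = -1 (G = -2 + (¼)*4 = -2 + 1 = -1)
l(c, Q) = 2*Q
J = 29 (J = (26 - 1*3) + 2*3 = (26 - 3) + 6 = 23 + 6 = 29)
-232*J = -232*29 = -6728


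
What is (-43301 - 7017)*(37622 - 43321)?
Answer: 286762282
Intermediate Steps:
(-43301 - 7017)*(37622 - 43321) = -50318*(-5699) = 286762282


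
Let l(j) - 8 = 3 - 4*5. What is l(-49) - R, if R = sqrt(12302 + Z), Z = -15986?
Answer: -9 - 2*I*sqrt(921) ≈ -9.0 - 60.696*I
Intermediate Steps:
l(j) = -9 (l(j) = 8 + (3 - 4*5) = 8 + (3 - 20) = 8 - 17 = -9)
R = 2*I*sqrt(921) (R = sqrt(12302 - 15986) = sqrt(-3684) = 2*I*sqrt(921) ≈ 60.696*I)
l(-49) - R = -9 - 2*I*sqrt(921)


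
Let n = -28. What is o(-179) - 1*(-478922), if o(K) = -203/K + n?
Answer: 85722229/179 ≈ 4.7890e+5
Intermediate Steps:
o(K) = -28 - 203/K (o(K) = -203/K - 28 = -28 - 203/K)
o(-179) - 1*(-478922) = (-28 - 203/(-179)) - 1*(-478922) = (-28 - 203*(-1/179)) + 478922 = (-28 + 203/179) + 478922 = -4809/179 + 478922 = 85722229/179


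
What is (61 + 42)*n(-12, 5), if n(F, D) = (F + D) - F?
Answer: 515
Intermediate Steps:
n(F, D) = D (n(F, D) = (D + F) - F = D)
(61 + 42)*n(-12, 5) = (61 + 42)*5 = 103*5 = 515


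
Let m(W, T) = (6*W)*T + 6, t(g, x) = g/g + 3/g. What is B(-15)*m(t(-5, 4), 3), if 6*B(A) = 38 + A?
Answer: 253/5 ≈ 50.600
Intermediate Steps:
B(A) = 19/3 + A/6 (B(A) = (38 + A)/6 = 19/3 + A/6)
t(g, x) = 1 + 3/g
m(W, T) = 6 + 6*T*W (m(W, T) = 6*T*W + 6 = 6 + 6*T*W)
B(-15)*m(t(-5, 4), 3) = (19/3 + (⅙)*(-15))*(6 + 6*3*((3 - 5)/(-5))) = (19/3 - 5/2)*(6 + 6*3*(-⅕*(-2))) = 23*(6 + 6*3*(⅖))/6 = 23*(6 + 36/5)/6 = (23/6)*(66/5) = 253/5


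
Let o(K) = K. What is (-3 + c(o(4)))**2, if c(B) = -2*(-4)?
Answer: 25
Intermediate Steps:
c(B) = 8
(-3 + c(o(4)))**2 = (-3 + 8)**2 = 5**2 = 25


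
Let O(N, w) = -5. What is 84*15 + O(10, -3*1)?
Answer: 1255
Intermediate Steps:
84*15 + O(10, -3*1) = 84*15 - 5 = 1260 - 5 = 1255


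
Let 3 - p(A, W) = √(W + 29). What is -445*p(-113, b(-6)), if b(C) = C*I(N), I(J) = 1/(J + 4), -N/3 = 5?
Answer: -1335 + 2225*√143/11 ≈ 1083.8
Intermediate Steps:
N = -15 (N = -3*5 = -15)
I(J) = 1/(4 + J)
b(C) = -C/11 (b(C) = C/(4 - 15) = C/(-11) = C*(-1/11) = -C/11)
p(A, W) = 3 - √(29 + W) (p(A, W) = 3 - √(W + 29) = 3 - √(29 + W))
-445*p(-113, b(-6)) = -445*(3 - √(29 - 1/11*(-6))) = -445*(3 - √(29 + 6/11)) = -445*(3 - √(325/11)) = -445*(3 - 5*√143/11) = -1335 + 2225*√143/11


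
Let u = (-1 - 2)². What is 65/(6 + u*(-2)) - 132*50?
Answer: -79265/12 ≈ -6605.4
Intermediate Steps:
u = 9 (u = (-3)² = 9)
65/(6 + u*(-2)) - 132*50 = 65/(6 + 9*(-2)) - 132*50 = 65/(6 - 18) - 6600 = 65/(-12) - 6600 = 65*(-1/12) - 6600 = -65/12 - 6600 = -79265/12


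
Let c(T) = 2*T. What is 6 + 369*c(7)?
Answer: 5172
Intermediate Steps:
6 + 369*c(7) = 6 + 369*(2*7) = 6 + 369*14 = 6 + 5166 = 5172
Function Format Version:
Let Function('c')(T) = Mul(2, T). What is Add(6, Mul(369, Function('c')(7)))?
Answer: 5172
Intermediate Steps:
Add(6, Mul(369, Function('c')(7))) = Add(6, Mul(369, Mul(2, 7))) = Add(6, Mul(369, 14)) = Add(6, 5166) = 5172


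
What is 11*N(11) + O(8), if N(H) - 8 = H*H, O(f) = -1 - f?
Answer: 1410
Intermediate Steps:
N(H) = 8 + H² (N(H) = 8 + H*H = 8 + H²)
11*N(11) + O(8) = 11*(8 + 11²) + (-1 - 1*8) = 11*(8 + 121) + (-1 - 8) = 11*129 - 9 = 1419 - 9 = 1410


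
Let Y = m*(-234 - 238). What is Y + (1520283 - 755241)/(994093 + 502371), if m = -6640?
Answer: 2345019329081/748232 ≈ 3.1341e+6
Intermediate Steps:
Y = 3134080 (Y = -6640*(-234 - 238) = -6640*(-472) = 3134080)
Y + (1520283 - 755241)/(994093 + 502371) = 3134080 + (1520283 - 755241)/(994093 + 502371) = 3134080 + 765042/1496464 = 3134080 + 765042*(1/1496464) = 3134080 + 382521/748232 = 2345019329081/748232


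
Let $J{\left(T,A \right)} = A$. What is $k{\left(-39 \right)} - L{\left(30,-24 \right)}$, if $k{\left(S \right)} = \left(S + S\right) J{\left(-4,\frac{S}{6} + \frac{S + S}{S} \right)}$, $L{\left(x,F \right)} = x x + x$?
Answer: $-579$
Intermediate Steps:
$L{\left(x,F \right)} = x + x^{2}$ ($L{\left(x,F \right)} = x^{2} + x = x + x^{2}$)
$k{\left(S \right)} = 2 S \left(2 + \frac{S}{6}\right)$ ($k{\left(S \right)} = \left(S + S\right) \left(\frac{S}{6} + \frac{S + S}{S}\right) = 2 S \left(S \frac{1}{6} + \frac{2 S}{S}\right) = 2 S \left(\frac{S}{6} + 2\right) = 2 S \left(2 + \frac{S}{6}\right)$)
$k{\left(-39 \right)} - L{\left(30,-24 \right)} = \frac{1}{3} \left(-39\right) \left(12 - 39\right) - 30 \left(1 + 30\right) = \frac{1}{3} \left(-39\right) \left(-27\right) - 30 \cdot 31 = 351 - 930 = -579$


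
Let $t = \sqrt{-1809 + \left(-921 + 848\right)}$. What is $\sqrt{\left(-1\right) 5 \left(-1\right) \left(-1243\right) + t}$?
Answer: $\sqrt{-6215 + i \sqrt{1882}} \approx 0.2751 + 78.836 i$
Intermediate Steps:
$t = i \sqrt{1882}$ ($t = \sqrt{-1809 - 73} = \sqrt{-1882} = i \sqrt{1882} \approx 43.382 i$)
$\sqrt{\left(-1\right) 5 \left(-1\right) \left(-1243\right) + t} = \sqrt{\left(-1\right) 5 \left(-1\right) \left(-1243\right) + i \sqrt{1882}} = \sqrt{\left(-5\right) \left(-1\right) \left(-1243\right) + i \sqrt{1882}} = \sqrt{5 \left(-1243\right) + i \sqrt{1882}} = \sqrt{-6215 + i \sqrt{1882}}$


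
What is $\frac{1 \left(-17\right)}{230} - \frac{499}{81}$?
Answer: $- \frac{116147}{18630} \approx -6.2344$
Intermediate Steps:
$\frac{1 \left(-17\right)}{230} - \frac{499}{81} = \left(-17\right) \frac{1}{230} - \frac{499}{81} = - \frac{17}{230} - \frac{499}{81} = - \frac{116147}{18630}$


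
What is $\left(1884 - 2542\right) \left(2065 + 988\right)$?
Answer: $-2008874$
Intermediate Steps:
$\left(1884 - 2542\right) \left(2065 + 988\right) = \left(-658\right) 3053 = -2008874$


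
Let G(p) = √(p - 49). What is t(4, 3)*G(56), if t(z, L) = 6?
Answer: 6*√7 ≈ 15.875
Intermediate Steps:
G(p) = √(-49 + p)
t(4, 3)*G(56) = 6*√(-49 + 56) = 6*√7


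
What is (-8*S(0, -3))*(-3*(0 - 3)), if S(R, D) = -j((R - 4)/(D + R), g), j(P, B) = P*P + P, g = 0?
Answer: 224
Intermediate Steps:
j(P, B) = P + P**2 (j(P, B) = P**2 + P = P + P**2)
S(R, D) = -(1 + (-4 + R)/(D + R))*(-4 + R)/(D + R) (S(R, D) = -(R - 4)/(D + R)*(1 + (R - 4)/(D + R)) = -(-4 + R)/(D + R)*(1 + (-4 + R)/(D + R)) = -(1 + (-4 + R)/(D + R))*(-4 + R)/(D + R))
(-8*S(0, -3))*(-3*(0 - 3)) = (-(-8)*(-4 + 0)*(-4 - 3 + 2*0)/(-3 + 0)**2)*(-3*(0 - 3)) = (-(-8)*(-4)*(-4 - 3 + 0)/(-3)**2)*(-3*(-3)) = -(-8)*(-4)*(-7)/9*9 = -8*(-28/9)*9 = (224/9)*9 = 224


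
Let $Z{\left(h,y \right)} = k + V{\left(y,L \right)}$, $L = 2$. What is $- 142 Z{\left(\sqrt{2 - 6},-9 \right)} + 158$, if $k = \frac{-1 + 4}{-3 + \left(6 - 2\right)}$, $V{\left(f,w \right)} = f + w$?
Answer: $726$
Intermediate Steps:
$k = 3$ ($k = \frac{3}{-3 + \left(6 - 2\right)} = \frac{3}{-3 + 4} = \frac{3}{1} = 3 \cdot 1 = 3$)
$Z{\left(h,y \right)} = 5 + y$ ($Z{\left(h,y \right)} = 3 + \left(y + 2\right) = 3 + \left(2 + y\right) = 5 + y$)
$- 142 Z{\left(\sqrt{2 - 6},-9 \right)} + 158 = - 142 \left(5 - 9\right) + 158 = \left(-142\right) \left(-4\right) + 158 = 568 + 158 = 726$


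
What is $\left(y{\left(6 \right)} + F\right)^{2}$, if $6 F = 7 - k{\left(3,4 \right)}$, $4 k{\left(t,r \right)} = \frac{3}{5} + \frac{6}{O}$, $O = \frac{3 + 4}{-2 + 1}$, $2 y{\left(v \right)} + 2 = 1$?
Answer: $\frac{323761}{705600} \approx 0.45885$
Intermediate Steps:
$y{\left(v \right)} = - \frac{1}{2}$ ($y{\left(v \right)} = -1 + \frac{1}{2} \cdot 1 = -1 + \frac{1}{2} = - \frac{1}{2}$)
$O = -7$ ($O = \frac{7}{-1} = 7 \left(-1\right) = -7$)
$k{\left(t,r \right)} = - \frac{9}{140}$ ($k{\left(t,r \right)} = \frac{\frac{3}{5} + \frac{6}{-7}}{4} = \frac{3 \cdot \frac{1}{5} + 6 \left(- \frac{1}{7}\right)}{4} = \frac{\frac{3}{5} - \frac{6}{7}}{4} = \frac{1}{4} \left(- \frac{9}{35}\right) = - \frac{9}{140}$)
$F = \frac{989}{840}$ ($F = \frac{7 - - \frac{9}{140}}{6} = \frac{7 + \frac{9}{140}}{6} = \frac{1}{6} \cdot \frac{989}{140} = \frac{989}{840} \approx 1.1774$)
$\left(y{\left(6 \right)} + F\right)^{2} = \left(- \frac{1}{2} + \frac{989}{840}\right)^{2} = \left(\frac{569}{840}\right)^{2} = \frac{323761}{705600}$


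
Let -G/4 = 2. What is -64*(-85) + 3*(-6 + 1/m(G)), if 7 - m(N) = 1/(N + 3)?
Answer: 65069/12 ≈ 5422.4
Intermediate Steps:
G = -8 (G = -4*2 = -8)
m(N) = 7 - 1/(3 + N) (m(N) = 7 - 1/(N + 3) = 7 - 1/(3 + N))
-64*(-85) + 3*(-6 + 1/m(G)) = -64*(-85) + 3*(-6 + 1/((20 + 7*(-8))/(3 - 8))) = 5440 + 3*(-6 + 1/((20 - 56)/(-5))) = 5440 + 3*(-6 + 1/(-1/5*(-36))) = 5440 + 3*(-6 + 1/(36/5)) = 5440 + 3*(-6 + 5/36) = 5440 + 3*(-211/36) = 5440 - 211/12 = 65069/12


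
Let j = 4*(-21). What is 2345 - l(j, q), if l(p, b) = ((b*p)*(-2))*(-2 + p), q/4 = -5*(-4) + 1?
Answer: 1215977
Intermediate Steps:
q = 84 (q = 4*(-5*(-4) + 1) = 4*(20 + 1) = 4*21 = 84)
j = -84
l(p, b) = -2*b*p*(-2 + p) (l(p, b) = (-2*b*p)*(-2 + p) = -2*b*p*(-2 + p))
2345 - l(j, q) = 2345 - 2*84*(-84)*(2 - 1*(-84)) = 2345 - 2*84*(-84)*(2 + 84) = 2345 - 2*84*(-84)*86 = 2345 - 1*(-1213632) = 2345 + 1213632 = 1215977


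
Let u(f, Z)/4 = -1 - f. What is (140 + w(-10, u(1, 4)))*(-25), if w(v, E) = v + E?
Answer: -3050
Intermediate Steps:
u(f, Z) = -4 - 4*f (u(f, Z) = 4*(-1 - f) = -4 - 4*f)
w(v, E) = E + v
(140 + w(-10, u(1, 4)))*(-25) = (140 + ((-4 - 4*1) - 10))*(-25) = (140 + ((-4 - 4) - 10))*(-25) = (140 + (-8 - 10))*(-25) = (140 - 18)*(-25) = 122*(-25) = -3050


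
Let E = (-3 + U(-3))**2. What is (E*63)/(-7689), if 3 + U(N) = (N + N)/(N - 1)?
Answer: -1701/10252 ≈ -0.16592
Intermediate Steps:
U(N) = -3 + 2*N/(-1 + N) (U(N) = -3 + (N + N)/(N - 1) = -3 + (2*N)/(-1 + N) = -3 + 2*N/(-1 + N))
E = 81/4 (E = (-3 + (3 - 1*(-3))/(-1 - 3))**2 = (-3 + (3 + 3)/(-4))**2 = (-3 - 1/4*6)**2 = (-3 - 3/2)**2 = (-9/2)**2 = 81/4 ≈ 20.250)
(E*63)/(-7689) = ((81/4)*63)/(-7689) = (5103/4)*(-1/7689) = -1701/10252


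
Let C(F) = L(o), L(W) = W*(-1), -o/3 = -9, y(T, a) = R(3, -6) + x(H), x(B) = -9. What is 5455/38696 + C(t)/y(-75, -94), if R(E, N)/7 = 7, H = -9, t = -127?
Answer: -25831/48370 ≈ -0.53403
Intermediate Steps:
R(E, N) = 49 (R(E, N) = 7*7 = 49)
y(T, a) = 40 (y(T, a) = 49 - 9 = 40)
o = 27 (o = -3*(-9) = 27)
L(W) = -W
C(F) = -27 (C(F) = -1*27 = -27)
5455/38696 + C(t)/y(-75, -94) = 5455/38696 - 27/40 = -25831/48370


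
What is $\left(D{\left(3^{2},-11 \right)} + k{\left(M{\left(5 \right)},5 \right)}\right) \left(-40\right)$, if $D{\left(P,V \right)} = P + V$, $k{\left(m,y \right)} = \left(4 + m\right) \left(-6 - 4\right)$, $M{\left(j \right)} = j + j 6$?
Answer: $15680$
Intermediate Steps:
$M{\left(j \right)} = 7 j$ ($M{\left(j \right)} = j + 6 j = 7 j$)
$k{\left(m,y \right)} = -40 - 10 m$ ($k{\left(m,y \right)} = \left(4 + m\right) \left(-10\right) = -40 - 10 m$)
$\left(D{\left(3^{2},-11 \right)} + k{\left(M{\left(5 \right)},5 \right)}\right) \left(-40\right) = \left(\left(3^{2} - 11\right) - \left(40 + 10 \cdot 7 \cdot 5\right)\right) \left(-40\right) = \left(\left(9 - 11\right) - 390\right) \left(-40\right) = \left(-2 - 390\right) \left(-40\right) = \left(-392\right) \left(-40\right) = 15680$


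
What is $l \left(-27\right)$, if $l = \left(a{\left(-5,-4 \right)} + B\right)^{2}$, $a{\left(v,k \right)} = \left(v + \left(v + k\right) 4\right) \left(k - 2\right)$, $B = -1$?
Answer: $-1620675$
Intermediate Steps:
$a{\left(v,k \right)} = \left(-2 + k\right) \left(4 k + 5 v\right)$ ($a{\left(v,k \right)} = \left(v + \left(k + v\right) 4\right) \left(-2 + k\right) = \left(v + \left(4 k + 4 v\right)\right) \left(-2 + k\right) = \left(4 k + 5 v\right) \left(-2 + k\right) = \left(-2 + k\right) \left(4 k + 5 v\right)$)
$l = 60025$ ($l = \left(\left(\left(-10\right) \left(-5\right) - -32 + 4 \left(-4\right)^{2} + 5 \left(-4\right) \left(-5\right)\right) - 1\right)^{2} = \left(\left(50 + 32 + 4 \cdot 16 + 100\right) - 1\right)^{2} = \left(\left(50 + 32 + 64 + 100\right) - 1\right)^{2} = \left(246 - 1\right)^{2} = 245^{2} = 60025$)
$l \left(-27\right) = 60025 \left(-27\right) = -1620675$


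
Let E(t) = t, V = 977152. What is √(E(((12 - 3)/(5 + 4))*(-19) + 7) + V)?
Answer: 2*√244285 ≈ 988.50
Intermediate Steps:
√(E(((12 - 3)/(5 + 4))*(-19) + 7) + V) = √((((12 - 3)/(5 + 4))*(-19) + 7) + 977152) = √(((9/9)*(-19) + 7) + 977152) = √(((9*(⅑))*(-19) + 7) + 977152) = √((1*(-19) + 7) + 977152) = √((-19 + 7) + 977152) = √(-12 + 977152) = √977140 = 2*√244285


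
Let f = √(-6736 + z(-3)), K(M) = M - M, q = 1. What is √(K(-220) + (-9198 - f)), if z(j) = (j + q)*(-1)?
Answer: √(-9198 - I*√6734) ≈ 0.4278 - 95.907*I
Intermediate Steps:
z(j) = -1 - j (z(j) = (j + 1)*(-1) = (1 + j)*(-1) = -1 - j)
K(M) = 0
f = I*√6734 (f = √(-6736 + (-1 - 1*(-3))) = √(-6736 + (-1 + 3)) = √(-6736 + 2) = √(-6734) = I*√6734 ≈ 82.061*I)
√(K(-220) + (-9198 - f)) = √(0 + (-9198 - I*√6734)) = √(-9198 - I*√6734)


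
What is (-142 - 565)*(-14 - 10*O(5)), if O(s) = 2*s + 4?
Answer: 108878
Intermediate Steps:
O(s) = 4 + 2*s
(-142 - 565)*(-14 - 10*O(5)) = (-142 - 565)*(-14 - 10*(4 + 2*5)) = -707*(-14 - 10*(4 + 10)) = -707*(-14 - 10*14) = -707*(-14 - 140) = -707*(-154) = 108878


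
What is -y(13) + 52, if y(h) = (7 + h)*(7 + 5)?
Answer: -188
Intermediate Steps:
y(h) = 84 + 12*h (y(h) = (7 + h)*12 = 84 + 12*h)
-y(13) + 52 = -(84 + 12*13) + 52 = -(84 + 156) + 52 = -1*240 + 52 = -240 + 52 = -188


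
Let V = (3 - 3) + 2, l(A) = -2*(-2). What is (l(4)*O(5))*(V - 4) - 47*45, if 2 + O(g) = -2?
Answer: -2083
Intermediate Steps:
O(g) = -4 (O(g) = -2 - 2 = -4)
l(A) = 4
V = 2 (V = 0 + 2 = 2)
(l(4)*O(5))*(V - 4) - 47*45 = (4*(-4))*(2 - 4) - 47*45 = -16*(-2) - 2115 = 32 - 2115 = -2083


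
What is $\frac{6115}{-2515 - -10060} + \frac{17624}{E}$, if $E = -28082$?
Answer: $\frac{3874835}{21187869} \approx 0.18288$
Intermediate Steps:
$\frac{6115}{-2515 - -10060} + \frac{17624}{E} = \frac{6115}{-2515 - -10060} + \frac{17624}{-28082} = \frac{6115}{-2515 + 10060} + 17624 \left(- \frac{1}{28082}\right) = \frac{6115}{7545} - \frac{8812}{14041} = 6115 \cdot \frac{1}{7545} - \frac{8812}{14041} = \frac{1223}{1509} - \frac{8812}{14041} = \frac{3874835}{21187869}$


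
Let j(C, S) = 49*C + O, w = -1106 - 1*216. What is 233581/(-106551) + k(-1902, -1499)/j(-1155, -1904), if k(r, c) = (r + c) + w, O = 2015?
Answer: -12245610607/5815553580 ≈ -2.1057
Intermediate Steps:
w = -1322 (w = -1106 - 216 = -1322)
j(C, S) = 2015 + 49*C (j(C, S) = 49*C + 2015 = 2015 + 49*C)
k(r, c) = -1322 + c + r (k(r, c) = (r + c) - 1322 = (c + r) - 1322 = -1322 + c + r)
233581/(-106551) + k(-1902, -1499)/j(-1155, -1904) = 233581/(-106551) + (-1322 - 1499 - 1902)/(2015 + 49*(-1155)) = 233581*(-1/106551) - 4723/(2015 - 56595) = -233581/106551 - 4723/(-54580) = -233581/106551 - 4723*(-1/54580) = -233581/106551 + 4723/54580 = -12245610607/5815553580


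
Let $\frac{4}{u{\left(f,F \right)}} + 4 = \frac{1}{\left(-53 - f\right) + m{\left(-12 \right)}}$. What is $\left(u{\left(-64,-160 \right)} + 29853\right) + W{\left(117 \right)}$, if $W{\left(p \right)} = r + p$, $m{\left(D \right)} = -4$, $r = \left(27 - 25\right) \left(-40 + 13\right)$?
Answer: $\frac{807704}{27} \approx 29915.0$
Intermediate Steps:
$r = -54$ ($r = 2 \left(-27\right) = -54$)
$u{\left(f,F \right)} = \frac{4}{-4 + \frac{1}{-57 - f}}$ ($u{\left(f,F \right)} = \frac{4}{-4 + \frac{1}{\left(-53 - f\right) - 4}} = \frac{4}{-4 + \frac{1}{-57 - f}}$)
$W{\left(p \right)} = -54 + p$
$\left(u{\left(-64,-160 \right)} + 29853\right) + W{\left(117 \right)} = \left(\frac{4 \left(-57 - -64\right)}{229 + 4 \left(-64\right)} + 29853\right) + \left(-54 + 117\right) = \left(\frac{4 \left(-57 + 64\right)}{229 - 256} + 29853\right) + 63 = \left(4 \frac{1}{-27} \cdot 7 + 29853\right) + 63 = \left(4 \left(- \frac{1}{27}\right) 7 + 29853\right) + 63 = \left(- \frac{28}{27} + 29853\right) + 63 = \frac{806003}{27} + 63 = \frac{807704}{27}$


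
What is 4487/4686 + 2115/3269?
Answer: 24578893/15318534 ≈ 1.6045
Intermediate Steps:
4487/4686 + 2115/3269 = 24578893/15318534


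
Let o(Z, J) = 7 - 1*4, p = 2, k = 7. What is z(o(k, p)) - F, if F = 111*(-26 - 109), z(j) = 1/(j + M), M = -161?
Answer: 2367629/158 ≈ 14985.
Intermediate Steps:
o(Z, J) = 3 (o(Z, J) = 7 - 4 = 3)
z(j) = 1/(-161 + j) (z(j) = 1/(j - 161) = 1/(-161 + j))
F = -14985 (F = 111*(-135) = -14985)
z(o(k, p)) - F = 1/(-161 + 3) - 1*(-14985) = 1/(-158) + 14985 = -1/158 + 14985 = 2367629/158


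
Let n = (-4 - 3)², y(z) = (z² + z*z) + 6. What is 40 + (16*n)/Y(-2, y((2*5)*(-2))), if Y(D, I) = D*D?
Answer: 236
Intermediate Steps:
y(z) = 6 + 2*z² (y(z) = (z² + z²) + 6 = 2*z² + 6 = 6 + 2*z²)
Y(D, I) = D²
n = 49 (n = (-7)² = 49)
40 + (16*n)/Y(-2, y((2*5)*(-2))) = 40 + (16*49)/((-2)²) = 40 + 784/4 = 40 + 784*(¼) = 40 + 196 = 236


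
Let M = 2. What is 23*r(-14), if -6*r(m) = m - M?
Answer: 184/3 ≈ 61.333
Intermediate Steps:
r(m) = ⅓ - m/6 (r(m) = -(m - 1*2)/6 = -(m - 2)/6 = -(-2 + m)/6 = ⅓ - m/6)
23*r(-14) = 23*(⅓ - ⅙*(-14)) = 23*(⅓ + 7/3) = 23*(8/3) = 184/3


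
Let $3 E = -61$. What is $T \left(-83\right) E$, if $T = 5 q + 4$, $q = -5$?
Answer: $-35441$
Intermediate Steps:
$E = - \frac{61}{3}$ ($E = \frac{1}{3} \left(-61\right) = - \frac{61}{3} \approx -20.333$)
$T = -21$ ($T = 5 \left(-5\right) + 4 = -25 + 4 = -21$)
$T \left(-83\right) E = \left(-21\right) \left(-83\right) \left(- \frac{61}{3}\right) = 1743 \left(- \frac{61}{3}\right) = -35441$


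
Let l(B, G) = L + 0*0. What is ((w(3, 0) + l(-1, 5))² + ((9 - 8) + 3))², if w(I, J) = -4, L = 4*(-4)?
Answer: 163216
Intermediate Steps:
L = -16
l(B, G) = -16 (l(B, G) = -16 + 0*0 = -16 + 0 = -16)
((w(3, 0) + l(-1, 5))² + ((9 - 8) + 3))² = ((-4 - 16)² + ((9 - 8) + 3))² = ((-20)² + (1 + 3))² = (400 + 4)² = 404² = 163216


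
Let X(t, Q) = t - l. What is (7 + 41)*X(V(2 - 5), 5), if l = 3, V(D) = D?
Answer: -288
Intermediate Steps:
X(t, Q) = -3 + t (X(t, Q) = t - 1*3 = t - 3 = -3 + t)
(7 + 41)*X(V(2 - 5), 5) = (7 + 41)*(-3 + (2 - 5)) = 48*(-3 - 3) = 48*(-6) = -288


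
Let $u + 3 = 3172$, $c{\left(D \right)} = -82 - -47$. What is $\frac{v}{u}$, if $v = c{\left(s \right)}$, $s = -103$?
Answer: $- \frac{35}{3169} \approx -0.011044$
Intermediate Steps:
$c{\left(D \right)} = -35$ ($c{\left(D \right)} = -82 + 47 = -35$)
$u = 3169$ ($u = -3 + 3172 = 3169$)
$v = -35$
$\frac{v}{u} = - \frac{35}{3169}$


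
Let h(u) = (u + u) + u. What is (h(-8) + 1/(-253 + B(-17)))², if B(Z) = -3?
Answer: 37761025/65536 ≈ 576.19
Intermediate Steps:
h(u) = 3*u (h(u) = 2*u + u = 3*u)
(h(-8) + 1/(-253 + B(-17)))² = (3*(-8) + 1/(-253 - 3))² = (-24 + 1/(-256))² = (-24 - 1/256)² = (-6145/256)² = 37761025/65536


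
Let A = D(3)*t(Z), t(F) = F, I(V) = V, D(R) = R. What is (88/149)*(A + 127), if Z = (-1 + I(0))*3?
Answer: 10384/149 ≈ 69.691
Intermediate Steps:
Z = -3 (Z = (-1 + 0)*3 = -1*3 = -3)
A = -9 (A = 3*(-3) = -9)
(88/149)*(A + 127) = (88/149)*(-9 + 127) = (88*(1/149))*118 = (88/149)*118 = 10384/149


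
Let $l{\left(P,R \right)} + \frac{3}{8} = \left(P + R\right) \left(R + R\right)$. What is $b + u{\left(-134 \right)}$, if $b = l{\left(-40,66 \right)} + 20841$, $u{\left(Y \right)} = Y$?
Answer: $\frac{193109}{8} \approx 24139.0$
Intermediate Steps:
$l{\left(P,R \right)} = - \frac{3}{8} + 2 R \left(P + R\right)$ ($l{\left(P,R \right)} = - \frac{3}{8} + \left(P + R\right) \left(R + R\right) = - \frac{3}{8} + \left(P + R\right) 2 R = - \frac{3}{8} + 2 R \left(P + R\right)$)
$b = \frac{194181}{8}$ ($b = \left(- \frac{3}{8} + 2 \cdot 66^{2} + 2 \left(-40\right) 66\right) + 20841 = \left(- \frac{3}{8} + 2 \cdot 4356 - 5280\right) + 20841 = \left(- \frac{3}{8} + 8712 - 5280\right) + 20841 = \frac{27453}{8} + 20841 = \frac{194181}{8} \approx 24273.0$)
$b + u{\left(-134 \right)} = \frac{194181}{8} - 134 = \frac{193109}{8}$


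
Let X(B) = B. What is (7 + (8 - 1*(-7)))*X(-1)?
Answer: -22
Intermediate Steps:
(7 + (8 - 1*(-7)))*X(-1) = (7 + (8 - 1*(-7)))*(-1) = (7 + (8 + 7))*(-1) = (7 + 15)*(-1) = 22*(-1) = -22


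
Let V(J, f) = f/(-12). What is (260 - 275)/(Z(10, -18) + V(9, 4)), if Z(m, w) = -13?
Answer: 9/8 ≈ 1.1250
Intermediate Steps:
V(J, f) = -f/12 (V(J, f) = f*(-1/12) = -f/12)
(260 - 275)/(Z(10, -18) + V(9, 4)) = (260 - 275)/(-13 - 1/12*4) = -15/(-13 - 1/3) = -15/(-40/3) = -15*(-3/40) = 9/8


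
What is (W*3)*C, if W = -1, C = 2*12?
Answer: -72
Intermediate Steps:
C = 24
(W*3)*C = -1*3*24 = -3*24 = -72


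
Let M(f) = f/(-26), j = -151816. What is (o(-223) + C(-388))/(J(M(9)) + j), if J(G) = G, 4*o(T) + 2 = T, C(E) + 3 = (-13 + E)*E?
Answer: -1617499/1578890 ≈ -1.0245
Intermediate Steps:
C(E) = -3 + E*(-13 + E) (C(E) = -3 + (-13 + E)*E = -3 + E*(-13 + E))
M(f) = -f/26 (M(f) = f*(-1/26) = -f/26)
o(T) = -1/2 + T/4
(o(-223) + C(-388))/(J(M(9)) + j) = ((-1/2 + (1/4)*(-223)) + (-3 + (-388)**2 - 13*(-388)))/(-1/26*9 - 151816) = ((-1/2 - 223/4) + (-3 + 150544 + 5044))/(-9/26 - 151816) = (-225/4 + 155585)/(-3947225/26) = (622115/4)*(-26/3947225) = -1617499/1578890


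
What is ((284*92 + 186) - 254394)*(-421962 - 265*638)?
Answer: 134802578560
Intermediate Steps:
((284*92 + 186) - 254394)*(-421962 - 265*638) = ((26128 + 186) - 254394)*(-421962 - 169070) = (26314 - 254394)*(-591032) = -228080*(-591032) = 134802578560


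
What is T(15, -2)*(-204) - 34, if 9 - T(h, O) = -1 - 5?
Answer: -3094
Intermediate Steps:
T(h, O) = 15 (T(h, O) = 9 - (-1 - 5) = 9 - 1*(-6) = 9 + 6 = 15)
T(15, -2)*(-204) - 34 = 15*(-204) - 34 = -3060 - 34 = -3094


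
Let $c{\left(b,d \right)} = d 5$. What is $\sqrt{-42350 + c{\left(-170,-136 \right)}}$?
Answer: $i \sqrt{43030} \approx 207.44 i$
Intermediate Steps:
$c{\left(b,d \right)} = 5 d$
$\sqrt{-42350 + c{\left(-170,-136 \right)}} = \sqrt{-42350 + 5 \left(-136\right)} = \sqrt{-42350 - 680} = \sqrt{-43030} = i \sqrt{43030}$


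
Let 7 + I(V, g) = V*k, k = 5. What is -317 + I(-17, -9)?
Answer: -409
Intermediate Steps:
I(V, g) = -7 + 5*V (I(V, g) = -7 + V*5 = -7 + 5*V)
-317 + I(-17, -9) = -317 + (-7 + 5*(-17)) = -317 + (-7 - 85) = -317 - 92 = -409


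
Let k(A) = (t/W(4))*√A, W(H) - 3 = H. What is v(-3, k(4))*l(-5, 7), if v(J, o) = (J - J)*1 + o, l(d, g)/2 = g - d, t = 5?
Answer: 240/7 ≈ 34.286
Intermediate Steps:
W(H) = 3 + H
k(A) = 5*√A/7 (k(A) = (5/(3 + 4))*√A = (5/7)*√A = (5*(⅐))*√A = 5*√A/7)
l(d, g) = -2*d + 2*g (l(d, g) = 2*(g - d) = -2*d + 2*g)
v(J, o) = o (v(J, o) = 0*1 + o = 0 + o = o)
v(-3, k(4))*l(-5, 7) = (5*√4/7)*(-2*(-5) + 2*7) = ((5/7)*2)*(10 + 14) = (10/7)*24 = 240/7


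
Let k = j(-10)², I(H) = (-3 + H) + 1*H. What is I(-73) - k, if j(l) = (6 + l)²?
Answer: -405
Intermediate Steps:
I(H) = -3 + 2*H (I(H) = (-3 + H) + H = -3 + 2*H)
k = 256 (k = ((6 - 10)²)² = ((-4)²)² = 16² = 256)
I(-73) - k = (-3 + 2*(-73)) - 1*256 = (-3 - 146) - 256 = -149 - 256 = -405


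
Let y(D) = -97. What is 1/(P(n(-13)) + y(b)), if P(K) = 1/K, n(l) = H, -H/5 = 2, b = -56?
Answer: -10/971 ≈ -0.010299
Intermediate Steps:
H = -10 (H = -5*2 = -10)
n(l) = -10
1/(P(n(-13)) + y(b)) = 1/(1/(-10) - 97) = 1/(-1/10 - 97) = 1/(-971/10) = -10/971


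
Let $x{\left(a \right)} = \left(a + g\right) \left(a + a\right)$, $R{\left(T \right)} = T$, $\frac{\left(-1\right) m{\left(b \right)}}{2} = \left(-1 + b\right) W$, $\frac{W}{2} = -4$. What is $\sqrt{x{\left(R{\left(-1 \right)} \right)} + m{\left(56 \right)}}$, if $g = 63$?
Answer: $6 \sqrt{21} \approx 27.495$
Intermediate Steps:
$W = -8$ ($W = 2 \left(-4\right) = -8$)
$m{\left(b \right)} = -16 + 16 b$ ($m{\left(b \right)} = - 2 \left(-1 + b\right) \left(-8\right) = - 2 \left(8 - 8 b\right) = -16 + 16 b$)
$x{\left(a \right)} = 2 a \left(63 + a\right)$ ($x{\left(a \right)} = \left(a + 63\right) \left(a + a\right) = \left(63 + a\right) 2 a = 2 a \left(63 + a\right)$)
$\sqrt{x{\left(R{\left(-1 \right)} \right)} + m{\left(56 \right)}} = \sqrt{2 \left(-1\right) \left(63 - 1\right) + \left(-16 + 16 \cdot 56\right)} = \sqrt{2 \left(-1\right) 62 + \left(-16 + 896\right)} = \sqrt{-124 + 880} = \sqrt{756} = 6 \sqrt{21}$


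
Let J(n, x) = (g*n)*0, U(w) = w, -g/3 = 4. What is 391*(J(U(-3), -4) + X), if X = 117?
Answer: 45747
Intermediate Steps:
g = -12 (g = -3*4 = -12)
J(n, x) = 0 (J(n, x) = -12*n*0 = 0)
391*(J(U(-3), -4) + X) = 391*(0 + 117) = 391*117 = 45747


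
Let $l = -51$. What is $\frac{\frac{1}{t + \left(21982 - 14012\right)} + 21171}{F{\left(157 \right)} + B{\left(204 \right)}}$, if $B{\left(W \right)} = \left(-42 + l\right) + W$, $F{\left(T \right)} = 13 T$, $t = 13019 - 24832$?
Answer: $\frac{10170019}{1033767} \approx 9.8378$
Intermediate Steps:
$t = -11813$
$B{\left(W \right)} = -93 + W$ ($B{\left(W \right)} = \left(-42 - 51\right) + W = -93 + W$)
$\frac{\frac{1}{t + \left(21982 - 14012\right)} + 21171}{F{\left(157 \right)} + B{\left(204 \right)}} = \frac{\frac{1}{-11813 + \left(21982 - 14012\right)} + 21171}{13 \cdot 157 + \left(-93 + 204\right)} = \frac{\frac{1}{-11813 + \left(21982 - 14012\right)} + 21171}{2041 + 111} = \frac{\frac{1}{-11813 + 7970} + 21171}{2152} = \left(\frac{1}{-3843} + 21171\right) \frac{1}{2152} = \left(- \frac{1}{3843} + 21171\right) \frac{1}{2152} = \frac{81360152}{3843} \cdot \frac{1}{2152} = \frac{10170019}{1033767}$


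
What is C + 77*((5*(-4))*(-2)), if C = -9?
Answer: 3071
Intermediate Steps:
C + 77*((5*(-4))*(-2)) = -9 + 77*((5*(-4))*(-2)) = -9 + 77*(-20*(-2)) = -9 + 77*40 = -9 + 3080 = 3071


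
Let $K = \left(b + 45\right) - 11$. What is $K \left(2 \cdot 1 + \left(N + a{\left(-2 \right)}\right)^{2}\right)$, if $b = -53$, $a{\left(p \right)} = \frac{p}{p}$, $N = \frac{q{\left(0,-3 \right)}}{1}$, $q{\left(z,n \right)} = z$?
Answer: $-57$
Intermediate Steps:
$N = 0$ ($N = \frac{0}{1} = 0 \cdot 1 = 0$)
$a{\left(p \right)} = 1$
$K = -19$ ($K = \left(-53 + 45\right) - 11 = -8 - 11 = -19$)
$K \left(2 \cdot 1 + \left(N + a{\left(-2 \right)}\right)^{2}\right) = - 19 \left(2 \cdot 1 + \left(0 + 1\right)^{2}\right) = - 19 \left(2 + 1^{2}\right) = - 19 \left(2 + 1\right) = \left(-19\right) 3 = -57$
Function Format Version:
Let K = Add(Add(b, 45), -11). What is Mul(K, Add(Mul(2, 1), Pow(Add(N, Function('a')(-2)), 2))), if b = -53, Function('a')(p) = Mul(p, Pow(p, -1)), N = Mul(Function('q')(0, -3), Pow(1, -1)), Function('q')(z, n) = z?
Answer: -57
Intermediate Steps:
N = 0 (N = Mul(0, Pow(1, -1)) = Mul(0, 1) = 0)
Function('a')(p) = 1
K = -19 (K = Add(Add(-53, 45), -11) = Add(-8, -11) = -19)
Mul(K, Add(Mul(2, 1), Pow(Add(N, Function('a')(-2)), 2))) = Mul(-19, Add(Mul(2, 1), Pow(Add(0, 1), 2))) = Mul(-19, Add(2, Pow(1, 2))) = Mul(-19, Add(2, 1)) = Mul(-19, 3) = -57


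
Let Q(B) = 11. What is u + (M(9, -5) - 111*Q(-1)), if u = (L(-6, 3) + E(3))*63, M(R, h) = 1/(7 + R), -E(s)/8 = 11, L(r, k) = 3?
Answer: -105215/16 ≈ -6575.9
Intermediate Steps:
E(s) = -88 (E(s) = -8*11 = -88)
u = -5355 (u = (3 - 88)*63 = -85*63 = -5355)
u + (M(9, -5) - 111*Q(-1)) = -5355 + (1/(7 + 9) - 111*11) = -5355 + (1/16 - 1221) = -5355 - 19535/16 = -105215/16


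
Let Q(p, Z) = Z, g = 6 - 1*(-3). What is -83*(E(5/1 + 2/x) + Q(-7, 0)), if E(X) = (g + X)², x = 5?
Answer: -430272/25 ≈ -17211.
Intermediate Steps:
g = 9 (g = 6 + 3 = 9)
E(X) = (9 + X)²
-83*(E(5/1 + 2/x) + Q(-7, 0)) = -83*((9 + (5/1 + 2/5))² + 0) = -83*((9 + (5*1 + 2*(⅕)))² + 0) = -83*((9 + (5 + ⅖))² + 0) = -83*((9 + 27/5)² + 0) = -83*((72/5)² + 0) = -83*(5184/25 + 0) = -83*5184/25 = -430272/25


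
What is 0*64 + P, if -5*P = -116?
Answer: 116/5 ≈ 23.200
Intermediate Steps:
P = 116/5 (P = -⅕*(-116) = 116/5 ≈ 23.200)
0*64 + P = 0*64 + 116/5 = 0 + 116/5 = 116/5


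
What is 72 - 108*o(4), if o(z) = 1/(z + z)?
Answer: 117/2 ≈ 58.500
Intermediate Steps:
o(z) = 1/(2*z)
72 - 108*o(4) = 72 - 54/4 = 72 - 108*⅛ = 72 - 27/2 = 117/2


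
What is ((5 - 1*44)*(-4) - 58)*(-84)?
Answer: -8232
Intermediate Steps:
((5 - 1*44)*(-4) - 58)*(-84) = ((5 - 44)*(-4) - 58)*(-84) = (-39*(-4) - 58)*(-84) = (156 - 58)*(-84) = 98*(-84) = -8232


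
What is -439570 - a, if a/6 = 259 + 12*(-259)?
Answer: -422476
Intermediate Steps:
a = -17094 (a = 6*(259 + 12*(-259)) = 6*(259 - 3108) = 6*(-2849) = -17094)
-439570 - a = -439570 - 1*(-17094) = -439570 + 17094 = -422476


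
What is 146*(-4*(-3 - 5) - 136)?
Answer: -15184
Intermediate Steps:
146*(-4*(-3 - 5) - 136) = 146*(-4*(-8) - 136) = 146*(32 - 136) = 146*(-104) = -15184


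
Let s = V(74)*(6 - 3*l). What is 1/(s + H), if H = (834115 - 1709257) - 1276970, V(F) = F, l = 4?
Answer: -1/2152556 ≈ -4.6456e-7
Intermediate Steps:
s = -444 (s = 74*(6 - 3*4) = 74*(6 - 12) = 74*(-6) = -444)
H = -2152112 (H = -875142 - 1276970 = -2152112)
1/(s + H) = 1/(-444 - 2152112) = 1/(-2152556) = -1/2152556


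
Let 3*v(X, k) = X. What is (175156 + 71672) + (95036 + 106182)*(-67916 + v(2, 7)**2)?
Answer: -122990268868/9 ≈ -1.3666e+10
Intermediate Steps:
v(X, k) = X/3
(175156 + 71672) + (95036 + 106182)*(-67916 + v(2, 7)**2) = (175156 + 71672) + (95036 + 106182)*(-67916 + ((1/3)*2)**2) = 246828 + 201218*(-67916 + (2/3)**2) = 246828 + 201218*(-67916 + 4/9) = 246828 + 201218*(-611240/9) = 246828 - 122992490320/9 = -122990268868/9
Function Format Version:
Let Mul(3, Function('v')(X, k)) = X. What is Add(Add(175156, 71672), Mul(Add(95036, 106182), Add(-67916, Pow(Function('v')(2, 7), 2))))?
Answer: Rational(-122990268868, 9) ≈ -1.3666e+10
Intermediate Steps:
Function('v')(X, k) = Mul(Rational(1, 3), X)
Add(Add(175156, 71672), Mul(Add(95036, 106182), Add(-67916, Pow(Function('v')(2, 7), 2)))) = Add(Add(175156, 71672), Mul(Add(95036, 106182), Add(-67916, Pow(Mul(Rational(1, 3), 2), 2)))) = Add(246828, Mul(201218, Add(-67916, Pow(Rational(2, 3), 2)))) = Add(246828, Mul(201218, Add(-67916, Rational(4, 9)))) = Add(246828, Mul(201218, Rational(-611240, 9))) = Add(246828, Rational(-122992490320, 9)) = Rational(-122990268868, 9)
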